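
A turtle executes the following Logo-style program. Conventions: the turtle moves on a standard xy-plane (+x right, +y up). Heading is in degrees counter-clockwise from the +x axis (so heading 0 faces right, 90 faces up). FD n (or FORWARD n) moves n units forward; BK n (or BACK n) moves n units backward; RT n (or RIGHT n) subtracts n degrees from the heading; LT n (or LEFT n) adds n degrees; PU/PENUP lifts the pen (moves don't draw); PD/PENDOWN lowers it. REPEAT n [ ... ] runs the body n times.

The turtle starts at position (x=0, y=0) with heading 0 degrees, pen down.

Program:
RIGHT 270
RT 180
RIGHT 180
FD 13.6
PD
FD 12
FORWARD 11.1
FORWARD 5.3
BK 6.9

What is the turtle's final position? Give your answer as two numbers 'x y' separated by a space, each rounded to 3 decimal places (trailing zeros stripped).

Executing turtle program step by step:
Start: pos=(0,0), heading=0, pen down
RT 270: heading 0 -> 90
RT 180: heading 90 -> 270
RT 180: heading 270 -> 90
FD 13.6: (0,0) -> (0,13.6) [heading=90, draw]
PD: pen down
FD 12: (0,13.6) -> (0,25.6) [heading=90, draw]
FD 11.1: (0,25.6) -> (0,36.7) [heading=90, draw]
FD 5.3: (0,36.7) -> (0,42) [heading=90, draw]
BK 6.9: (0,42) -> (0,35.1) [heading=90, draw]
Final: pos=(0,35.1), heading=90, 5 segment(s) drawn

Answer: 0 35.1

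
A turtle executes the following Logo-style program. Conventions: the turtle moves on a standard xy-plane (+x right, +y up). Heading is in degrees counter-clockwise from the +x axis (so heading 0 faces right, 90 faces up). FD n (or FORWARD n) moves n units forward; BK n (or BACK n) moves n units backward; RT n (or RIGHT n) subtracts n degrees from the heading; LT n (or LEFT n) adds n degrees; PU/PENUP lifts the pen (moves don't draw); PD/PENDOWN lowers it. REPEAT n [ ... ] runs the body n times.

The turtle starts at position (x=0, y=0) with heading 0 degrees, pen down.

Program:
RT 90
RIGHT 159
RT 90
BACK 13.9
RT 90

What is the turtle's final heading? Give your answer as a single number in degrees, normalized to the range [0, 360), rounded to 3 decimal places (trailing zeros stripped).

Answer: 291

Derivation:
Executing turtle program step by step:
Start: pos=(0,0), heading=0, pen down
RT 90: heading 0 -> 270
RT 159: heading 270 -> 111
RT 90: heading 111 -> 21
BK 13.9: (0,0) -> (-12.977,-4.981) [heading=21, draw]
RT 90: heading 21 -> 291
Final: pos=(-12.977,-4.981), heading=291, 1 segment(s) drawn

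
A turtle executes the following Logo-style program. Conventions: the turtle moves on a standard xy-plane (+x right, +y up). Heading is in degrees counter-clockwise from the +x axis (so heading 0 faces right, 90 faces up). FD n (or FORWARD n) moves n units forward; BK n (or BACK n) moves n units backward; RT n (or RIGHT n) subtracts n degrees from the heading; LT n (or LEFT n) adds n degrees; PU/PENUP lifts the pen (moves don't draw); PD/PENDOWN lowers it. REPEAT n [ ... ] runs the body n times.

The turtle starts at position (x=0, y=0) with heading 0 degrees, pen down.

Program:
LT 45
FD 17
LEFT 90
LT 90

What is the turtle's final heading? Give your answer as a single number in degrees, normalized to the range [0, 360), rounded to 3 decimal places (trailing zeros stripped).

Executing turtle program step by step:
Start: pos=(0,0), heading=0, pen down
LT 45: heading 0 -> 45
FD 17: (0,0) -> (12.021,12.021) [heading=45, draw]
LT 90: heading 45 -> 135
LT 90: heading 135 -> 225
Final: pos=(12.021,12.021), heading=225, 1 segment(s) drawn

Answer: 225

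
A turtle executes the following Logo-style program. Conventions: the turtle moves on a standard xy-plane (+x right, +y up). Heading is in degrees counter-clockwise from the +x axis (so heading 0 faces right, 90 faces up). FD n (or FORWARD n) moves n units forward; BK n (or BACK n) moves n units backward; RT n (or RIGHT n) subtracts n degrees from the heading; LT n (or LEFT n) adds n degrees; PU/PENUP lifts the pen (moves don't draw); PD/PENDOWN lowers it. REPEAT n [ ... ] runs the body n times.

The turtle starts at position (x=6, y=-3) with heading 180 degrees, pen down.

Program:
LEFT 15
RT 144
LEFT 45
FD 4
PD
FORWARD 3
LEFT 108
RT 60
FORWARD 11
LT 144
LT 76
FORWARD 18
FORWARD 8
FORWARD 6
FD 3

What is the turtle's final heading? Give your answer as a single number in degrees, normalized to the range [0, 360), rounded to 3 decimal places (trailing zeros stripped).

Answer: 4

Derivation:
Executing turtle program step by step:
Start: pos=(6,-3), heading=180, pen down
LT 15: heading 180 -> 195
RT 144: heading 195 -> 51
LT 45: heading 51 -> 96
FD 4: (6,-3) -> (5.582,0.978) [heading=96, draw]
PD: pen down
FD 3: (5.582,0.978) -> (5.268,3.962) [heading=96, draw]
LT 108: heading 96 -> 204
RT 60: heading 204 -> 144
FD 11: (5.268,3.962) -> (-3.631,10.427) [heading=144, draw]
LT 144: heading 144 -> 288
LT 76: heading 288 -> 4
FD 18: (-3.631,10.427) -> (14.325,11.683) [heading=4, draw]
FD 8: (14.325,11.683) -> (22.306,12.241) [heading=4, draw]
FD 6: (22.306,12.241) -> (28.291,12.659) [heading=4, draw]
FD 3: (28.291,12.659) -> (31.284,12.869) [heading=4, draw]
Final: pos=(31.284,12.869), heading=4, 7 segment(s) drawn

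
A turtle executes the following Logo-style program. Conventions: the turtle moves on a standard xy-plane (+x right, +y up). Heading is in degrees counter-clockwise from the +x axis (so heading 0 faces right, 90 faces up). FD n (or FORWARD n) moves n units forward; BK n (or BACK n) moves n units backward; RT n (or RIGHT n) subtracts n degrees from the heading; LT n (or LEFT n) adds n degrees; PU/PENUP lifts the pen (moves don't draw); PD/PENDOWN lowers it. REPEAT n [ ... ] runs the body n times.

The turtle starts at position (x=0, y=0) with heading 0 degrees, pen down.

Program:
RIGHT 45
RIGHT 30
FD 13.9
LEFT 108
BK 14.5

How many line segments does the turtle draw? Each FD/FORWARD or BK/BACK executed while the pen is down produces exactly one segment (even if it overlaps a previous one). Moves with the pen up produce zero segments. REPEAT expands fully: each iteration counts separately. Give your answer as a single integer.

Answer: 2

Derivation:
Executing turtle program step by step:
Start: pos=(0,0), heading=0, pen down
RT 45: heading 0 -> 315
RT 30: heading 315 -> 285
FD 13.9: (0,0) -> (3.598,-13.426) [heading=285, draw]
LT 108: heading 285 -> 33
BK 14.5: (3.598,-13.426) -> (-8.563,-21.324) [heading=33, draw]
Final: pos=(-8.563,-21.324), heading=33, 2 segment(s) drawn
Segments drawn: 2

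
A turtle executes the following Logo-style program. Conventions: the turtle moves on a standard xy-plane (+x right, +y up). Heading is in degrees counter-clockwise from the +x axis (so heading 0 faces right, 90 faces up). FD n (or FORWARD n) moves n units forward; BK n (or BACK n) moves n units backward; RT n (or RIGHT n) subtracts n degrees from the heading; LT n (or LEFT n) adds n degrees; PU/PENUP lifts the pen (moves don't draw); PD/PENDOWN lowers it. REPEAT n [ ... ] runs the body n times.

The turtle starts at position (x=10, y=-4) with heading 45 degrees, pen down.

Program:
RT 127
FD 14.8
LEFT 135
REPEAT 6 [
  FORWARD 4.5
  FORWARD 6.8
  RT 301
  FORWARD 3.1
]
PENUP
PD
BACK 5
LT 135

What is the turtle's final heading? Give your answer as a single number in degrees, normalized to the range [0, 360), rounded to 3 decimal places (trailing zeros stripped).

Executing turtle program step by step:
Start: pos=(10,-4), heading=45, pen down
RT 127: heading 45 -> 278
FD 14.8: (10,-4) -> (12.06,-18.656) [heading=278, draw]
LT 135: heading 278 -> 53
REPEAT 6 [
  -- iteration 1/6 --
  FD 4.5: (12.06,-18.656) -> (14.768,-15.062) [heading=53, draw]
  FD 6.8: (14.768,-15.062) -> (18.86,-9.631) [heading=53, draw]
  RT 301: heading 53 -> 112
  FD 3.1: (18.86,-9.631) -> (17.699,-6.757) [heading=112, draw]
  -- iteration 2/6 --
  FD 4.5: (17.699,-6.757) -> (16.013,-2.585) [heading=112, draw]
  FD 6.8: (16.013,-2.585) -> (13.466,3.72) [heading=112, draw]
  RT 301: heading 112 -> 171
  FD 3.1: (13.466,3.72) -> (10.404,4.205) [heading=171, draw]
  -- iteration 3/6 --
  FD 4.5: (10.404,4.205) -> (5.96,4.909) [heading=171, draw]
  FD 6.8: (5.96,4.909) -> (-0.757,5.973) [heading=171, draw]
  RT 301: heading 171 -> 230
  FD 3.1: (-0.757,5.973) -> (-2.749,3.598) [heading=230, draw]
  -- iteration 4/6 --
  FD 4.5: (-2.749,3.598) -> (-5.642,0.151) [heading=230, draw]
  FD 6.8: (-5.642,0.151) -> (-10.013,-5.058) [heading=230, draw]
  RT 301: heading 230 -> 289
  FD 3.1: (-10.013,-5.058) -> (-9.004,-7.989) [heading=289, draw]
  -- iteration 5/6 --
  FD 4.5: (-9.004,-7.989) -> (-7.539,-12.244) [heading=289, draw]
  FD 6.8: (-7.539,-12.244) -> (-5.325,-18.674) [heading=289, draw]
  RT 301: heading 289 -> 348
  FD 3.1: (-5.325,-18.674) -> (-2.292,-19.318) [heading=348, draw]
  -- iteration 6/6 --
  FD 4.5: (-2.292,-19.318) -> (2.109,-20.254) [heading=348, draw]
  FD 6.8: (2.109,-20.254) -> (8.761,-21.668) [heading=348, draw]
  RT 301: heading 348 -> 47
  FD 3.1: (8.761,-21.668) -> (10.875,-19.401) [heading=47, draw]
]
PU: pen up
PD: pen down
BK 5: (10.875,-19.401) -> (7.465,-23.057) [heading=47, draw]
LT 135: heading 47 -> 182
Final: pos=(7.465,-23.057), heading=182, 20 segment(s) drawn

Answer: 182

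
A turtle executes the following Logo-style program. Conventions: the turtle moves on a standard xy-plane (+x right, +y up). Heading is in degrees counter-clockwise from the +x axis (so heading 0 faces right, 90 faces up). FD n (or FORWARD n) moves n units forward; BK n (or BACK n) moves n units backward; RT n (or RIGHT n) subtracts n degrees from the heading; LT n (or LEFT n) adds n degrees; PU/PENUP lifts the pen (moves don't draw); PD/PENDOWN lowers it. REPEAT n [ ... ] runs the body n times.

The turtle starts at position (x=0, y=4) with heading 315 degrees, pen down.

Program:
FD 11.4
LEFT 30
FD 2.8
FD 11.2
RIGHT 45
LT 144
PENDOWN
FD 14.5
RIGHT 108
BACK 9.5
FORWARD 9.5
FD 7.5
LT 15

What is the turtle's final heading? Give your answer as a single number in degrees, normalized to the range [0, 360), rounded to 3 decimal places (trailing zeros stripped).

Executing turtle program step by step:
Start: pos=(0,4), heading=315, pen down
FD 11.4: (0,4) -> (8.061,-4.061) [heading=315, draw]
LT 30: heading 315 -> 345
FD 2.8: (8.061,-4.061) -> (10.766,-4.786) [heading=345, draw]
FD 11.2: (10.766,-4.786) -> (21.584,-7.684) [heading=345, draw]
RT 45: heading 345 -> 300
LT 144: heading 300 -> 84
PD: pen down
FD 14.5: (21.584,-7.684) -> (23.1,6.736) [heading=84, draw]
RT 108: heading 84 -> 336
BK 9.5: (23.1,6.736) -> (14.421,10.6) [heading=336, draw]
FD 9.5: (14.421,10.6) -> (23.1,6.736) [heading=336, draw]
FD 7.5: (23.1,6.736) -> (29.951,3.686) [heading=336, draw]
LT 15: heading 336 -> 351
Final: pos=(29.951,3.686), heading=351, 7 segment(s) drawn

Answer: 351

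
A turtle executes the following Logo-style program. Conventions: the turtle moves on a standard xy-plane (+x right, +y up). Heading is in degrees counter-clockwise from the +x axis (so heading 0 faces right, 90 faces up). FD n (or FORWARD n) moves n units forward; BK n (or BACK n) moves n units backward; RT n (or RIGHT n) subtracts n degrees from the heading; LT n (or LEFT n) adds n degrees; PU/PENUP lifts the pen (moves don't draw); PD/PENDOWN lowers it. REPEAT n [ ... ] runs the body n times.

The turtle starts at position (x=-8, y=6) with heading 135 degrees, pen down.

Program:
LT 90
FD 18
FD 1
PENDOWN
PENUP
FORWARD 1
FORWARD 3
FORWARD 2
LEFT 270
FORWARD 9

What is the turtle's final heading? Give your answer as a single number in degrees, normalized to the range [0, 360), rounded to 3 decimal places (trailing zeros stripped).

Executing turtle program step by step:
Start: pos=(-8,6), heading=135, pen down
LT 90: heading 135 -> 225
FD 18: (-8,6) -> (-20.728,-6.728) [heading=225, draw]
FD 1: (-20.728,-6.728) -> (-21.435,-7.435) [heading=225, draw]
PD: pen down
PU: pen up
FD 1: (-21.435,-7.435) -> (-22.142,-8.142) [heading=225, move]
FD 3: (-22.142,-8.142) -> (-24.263,-10.263) [heading=225, move]
FD 2: (-24.263,-10.263) -> (-25.678,-11.678) [heading=225, move]
LT 270: heading 225 -> 135
FD 9: (-25.678,-11.678) -> (-32.042,-5.314) [heading=135, move]
Final: pos=(-32.042,-5.314), heading=135, 2 segment(s) drawn

Answer: 135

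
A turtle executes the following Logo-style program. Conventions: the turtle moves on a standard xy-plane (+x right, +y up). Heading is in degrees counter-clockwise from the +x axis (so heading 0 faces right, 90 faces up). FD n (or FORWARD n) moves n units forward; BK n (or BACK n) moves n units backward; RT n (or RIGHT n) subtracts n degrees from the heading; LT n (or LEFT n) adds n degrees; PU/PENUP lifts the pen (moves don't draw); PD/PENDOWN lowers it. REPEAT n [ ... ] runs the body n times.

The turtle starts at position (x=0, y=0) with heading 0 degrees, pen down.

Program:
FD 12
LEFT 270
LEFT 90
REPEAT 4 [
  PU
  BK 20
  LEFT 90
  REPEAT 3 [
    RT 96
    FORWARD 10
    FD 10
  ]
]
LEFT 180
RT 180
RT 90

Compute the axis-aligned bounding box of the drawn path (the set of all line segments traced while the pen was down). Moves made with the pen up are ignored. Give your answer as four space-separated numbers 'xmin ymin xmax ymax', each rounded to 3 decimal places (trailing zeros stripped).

Executing turtle program step by step:
Start: pos=(0,0), heading=0, pen down
FD 12: (0,0) -> (12,0) [heading=0, draw]
LT 270: heading 0 -> 270
LT 90: heading 270 -> 0
REPEAT 4 [
  -- iteration 1/4 --
  PU: pen up
  BK 20: (12,0) -> (-8,0) [heading=0, move]
  LT 90: heading 0 -> 90
  REPEAT 3 [
    -- iteration 1/3 --
    RT 96: heading 90 -> 354
    FD 10: (-8,0) -> (1.945,-1.045) [heading=354, move]
    FD 10: (1.945,-1.045) -> (11.89,-2.091) [heading=354, move]
    -- iteration 2/3 --
    RT 96: heading 354 -> 258
    FD 10: (11.89,-2.091) -> (9.811,-11.872) [heading=258, move]
    FD 10: (9.811,-11.872) -> (7.732,-21.654) [heading=258, move]
    -- iteration 3/3 --
    RT 96: heading 258 -> 162
    FD 10: (7.732,-21.654) -> (-1.778,-18.563) [heading=162, move]
    FD 10: (-1.778,-18.563) -> (-11.289,-15.473) [heading=162, move]
  ]
  -- iteration 2/4 --
  PU: pen up
  BK 20: (-11.289,-15.473) -> (7.732,-21.654) [heading=162, move]
  LT 90: heading 162 -> 252
  REPEAT 3 [
    -- iteration 1/3 --
    RT 96: heading 252 -> 156
    FD 10: (7.732,-21.654) -> (-1.403,-17.586) [heading=156, move]
    FD 10: (-1.403,-17.586) -> (-10.539,-13.519) [heading=156, move]
    -- iteration 2/3 --
    RT 96: heading 156 -> 60
    FD 10: (-10.539,-13.519) -> (-5.539,-4.859) [heading=60, move]
    FD 10: (-5.539,-4.859) -> (-0.539,3.802) [heading=60, move]
    -- iteration 3/3 --
    RT 96: heading 60 -> 324
    FD 10: (-0.539,3.802) -> (7.551,-2.076) [heading=324, move]
    FD 10: (7.551,-2.076) -> (15.642,-7.954) [heading=324, move]
  ]
  -- iteration 3/4 --
  PU: pen up
  BK 20: (15.642,-7.954) -> (-0.539,3.802) [heading=324, move]
  LT 90: heading 324 -> 54
  REPEAT 3 [
    -- iteration 1/3 --
    RT 96: heading 54 -> 318
    FD 10: (-0.539,3.802) -> (6.893,-2.89) [heading=318, move]
    FD 10: (6.893,-2.89) -> (14.324,-9.581) [heading=318, move]
    -- iteration 2/3 --
    RT 96: heading 318 -> 222
    FD 10: (14.324,-9.581) -> (6.893,-16.272) [heading=222, move]
    FD 10: (6.893,-16.272) -> (-0.539,-22.964) [heading=222, move]
    -- iteration 3/3 --
    RT 96: heading 222 -> 126
    FD 10: (-0.539,-22.964) -> (-6.417,-14.873) [heading=126, move]
    FD 10: (-6.417,-14.873) -> (-12.294,-6.783) [heading=126, move]
  ]
  -- iteration 4/4 --
  PU: pen up
  BK 20: (-12.294,-6.783) -> (-0.539,-22.964) [heading=126, move]
  LT 90: heading 126 -> 216
  REPEAT 3 [
    -- iteration 1/3 --
    RT 96: heading 216 -> 120
    FD 10: (-0.539,-22.964) -> (-5.539,-14.303) [heading=120, move]
    FD 10: (-5.539,-14.303) -> (-10.539,-5.643) [heading=120, move]
    -- iteration 2/3 --
    RT 96: heading 120 -> 24
    FD 10: (-10.539,-5.643) -> (-1.403,-1.576) [heading=24, move]
    FD 10: (-1.403,-1.576) -> (7.732,2.492) [heading=24, move]
    -- iteration 3/3 --
    RT 96: heading 24 -> 288
    FD 10: (7.732,2.492) -> (10.822,-7.019) [heading=288, move]
    FD 10: (10.822,-7.019) -> (13.913,-16.529) [heading=288, move]
  ]
]
LT 180: heading 288 -> 108
RT 180: heading 108 -> 288
RT 90: heading 288 -> 198
Final: pos=(13.913,-16.529), heading=198, 1 segment(s) drawn

Segment endpoints: x in {0, 12}, y in {0}
xmin=0, ymin=0, xmax=12, ymax=0

Answer: 0 0 12 0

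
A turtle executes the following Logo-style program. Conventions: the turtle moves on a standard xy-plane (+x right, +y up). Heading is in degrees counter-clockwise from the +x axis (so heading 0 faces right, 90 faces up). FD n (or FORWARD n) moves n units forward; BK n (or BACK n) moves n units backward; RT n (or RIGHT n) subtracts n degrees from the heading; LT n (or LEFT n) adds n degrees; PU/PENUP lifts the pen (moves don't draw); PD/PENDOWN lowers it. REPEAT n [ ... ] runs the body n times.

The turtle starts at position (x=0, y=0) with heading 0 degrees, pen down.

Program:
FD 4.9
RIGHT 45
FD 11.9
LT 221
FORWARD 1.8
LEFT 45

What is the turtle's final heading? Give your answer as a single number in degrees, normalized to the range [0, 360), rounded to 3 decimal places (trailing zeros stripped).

Executing turtle program step by step:
Start: pos=(0,0), heading=0, pen down
FD 4.9: (0,0) -> (4.9,0) [heading=0, draw]
RT 45: heading 0 -> 315
FD 11.9: (4.9,0) -> (13.315,-8.415) [heading=315, draw]
LT 221: heading 315 -> 176
FD 1.8: (13.315,-8.415) -> (11.519,-8.289) [heading=176, draw]
LT 45: heading 176 -> 221
Final: pos=(11.519,-8.289), heading=221, 3 segment(s) drawn

Answer: 221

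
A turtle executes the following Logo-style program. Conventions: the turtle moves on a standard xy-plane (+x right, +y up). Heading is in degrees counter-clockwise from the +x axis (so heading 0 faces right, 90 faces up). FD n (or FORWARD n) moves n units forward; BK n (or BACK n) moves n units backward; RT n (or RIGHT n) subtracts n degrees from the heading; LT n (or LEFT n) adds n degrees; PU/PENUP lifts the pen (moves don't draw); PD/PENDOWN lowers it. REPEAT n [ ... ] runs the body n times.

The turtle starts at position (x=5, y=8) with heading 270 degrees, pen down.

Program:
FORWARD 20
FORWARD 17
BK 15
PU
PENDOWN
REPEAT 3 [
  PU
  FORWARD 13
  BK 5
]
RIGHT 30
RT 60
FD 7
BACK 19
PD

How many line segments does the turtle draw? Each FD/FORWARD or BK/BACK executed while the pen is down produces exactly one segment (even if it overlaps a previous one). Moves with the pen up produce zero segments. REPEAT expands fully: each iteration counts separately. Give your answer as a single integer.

Answer: 3

Derivation:
Executing turtle program step by step:
Start: pos=(5,8), heading=270, pen down
FD 20: (5,8) -> (5,-12) [heading=270, draw]
FD 17: (5,-12) -> (5,-29) [heading=270, draw]
BK 15: (5,-29) -> (5,-14) [heading=270, draw]
PU: pen up
PD: pen down
REPEAT 3 [
  -- iteration 1/3 --
  PU: pen up
  FD 13: (5,-14) -> (5,-27) [heading=270, move]
  BK 5: (5,-27) -> (5,-22) [heading=270, move]
  -- iteration 2/3 --
  PU: pen up
  FD 13: (5,-22) -> (5,-35) [heading=270, move]
  BK 5: (5,-35) -> (5,-30) [heading=270, move]
  -- iteration 3/3 --
  PU: pen up
  FD 13: (5,-30) -> (5,-43) [heading=270, move]
  BK 5: (5,-43) -> (5,-38) [heading=270, move]
]
RT 30: heading 270 -> 240
RT 60: heading 240 -> 180
FD 7: (5,-38) -> (-2,-38) [heading=180, move]
BK 19: (-2,-38) -> (17,-38) [heading=180, move]
PD: pen down
Final: pos=(17,-38), heading=180, 3 segment(s) drawn
Segments drawn: 3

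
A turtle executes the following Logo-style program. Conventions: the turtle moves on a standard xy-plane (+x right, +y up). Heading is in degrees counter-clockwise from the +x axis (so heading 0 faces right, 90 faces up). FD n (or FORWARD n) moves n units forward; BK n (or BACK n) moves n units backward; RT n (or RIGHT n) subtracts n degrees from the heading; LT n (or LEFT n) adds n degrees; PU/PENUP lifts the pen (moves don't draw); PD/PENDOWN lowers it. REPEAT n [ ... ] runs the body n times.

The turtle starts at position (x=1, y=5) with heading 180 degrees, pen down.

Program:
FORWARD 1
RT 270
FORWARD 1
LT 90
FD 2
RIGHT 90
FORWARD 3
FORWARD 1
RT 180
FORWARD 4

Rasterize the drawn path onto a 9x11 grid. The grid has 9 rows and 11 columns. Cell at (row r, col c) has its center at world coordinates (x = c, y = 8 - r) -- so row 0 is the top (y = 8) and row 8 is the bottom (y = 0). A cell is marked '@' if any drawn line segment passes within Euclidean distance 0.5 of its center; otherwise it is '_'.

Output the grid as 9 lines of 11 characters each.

Segment 0: (1,5) -> (0,5)
Segment 1: (0,5) -> (0,4)
Segment 2: (0,4) -> (2,4)
Segment 3: (2,4) -> (2,1)
Segment 4: (2,1) -> (2,0)
Segment 5: (2,0) -> (2,4)

Answer: ___________
___________
___________
@@_________
@@@________
__@________
__@________
__@________
__@________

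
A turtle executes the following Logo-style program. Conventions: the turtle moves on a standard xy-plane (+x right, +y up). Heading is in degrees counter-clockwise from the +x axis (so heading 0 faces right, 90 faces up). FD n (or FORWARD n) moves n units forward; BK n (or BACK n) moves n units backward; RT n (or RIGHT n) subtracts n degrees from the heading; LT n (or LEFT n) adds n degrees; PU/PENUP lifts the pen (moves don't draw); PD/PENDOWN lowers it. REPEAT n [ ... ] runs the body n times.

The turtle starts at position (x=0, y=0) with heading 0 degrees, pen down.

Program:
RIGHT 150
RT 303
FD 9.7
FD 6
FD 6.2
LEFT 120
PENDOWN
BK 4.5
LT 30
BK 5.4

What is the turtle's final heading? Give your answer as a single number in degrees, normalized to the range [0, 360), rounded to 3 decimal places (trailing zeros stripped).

Answer: 57

Derivation:
Executing turtle program step by step:
Start: pos=(0,0), heading=0, pen down
RT 150: heading 0 -> 210
RT 303: heading 210 -> 267
FD 9.7: (0,0) -> (-0.508,-9.687) [heading=267, draw]
FD 6: (-0.508,-9.687) -> (-0.822,-15.678) [heading=267, draw]
FD 6.2: (-0.822,-15.678) -> (-1.146,-21.87) [heading=267, draw]
LT 120: heading 267 -> 27
PD: pen down
BK 4.5: (-1.146,-21.87) -> (-5.156,-23.913) [heading=27, draw]
LT 30: heading 27 -> 57
BK 5.4: (-5.156,-23.913) -> (-8.097,-28.442) [heading=57, draw]
Final: pos=(-8.097,-28.442), heading=57, 5 segment(s) drawn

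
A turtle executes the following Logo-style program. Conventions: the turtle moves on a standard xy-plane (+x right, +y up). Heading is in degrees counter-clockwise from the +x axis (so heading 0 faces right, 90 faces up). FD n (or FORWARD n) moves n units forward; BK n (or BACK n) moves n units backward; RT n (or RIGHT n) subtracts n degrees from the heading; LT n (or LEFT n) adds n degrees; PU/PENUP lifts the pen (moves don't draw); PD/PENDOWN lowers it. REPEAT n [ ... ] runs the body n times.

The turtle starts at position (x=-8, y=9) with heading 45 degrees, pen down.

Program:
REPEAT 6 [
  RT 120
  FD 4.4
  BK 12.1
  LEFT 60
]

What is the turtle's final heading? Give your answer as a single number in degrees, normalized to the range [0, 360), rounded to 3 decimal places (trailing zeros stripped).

Executing turtle program step by step:
Start: pos=(-8,9), heading=45, pen down
REPEAT 6 [
  -- iteration 1/6 --
  RT 120: heading 45 -> 285
  FD 4.4: (-8,9) -> (-6.861,4.75) [heading=285, draw]
  BK 12.1: (-6.861,4.75) -> (-9.993,16.438) [heading=285, draw]
  LT 60: heading 285 -> 345
  -- iteration 2/6 --
  RT 120: heading 345 -> 225
  FD 4.4: (-9.993,16.438) -> (-13.104,13.326) [heading=225, draw]
  BK 12.1: (-13.104,13.326) -> (-4.548,21.882) [heading=225, draw]
  LT 60: heading 225 -> 285
  -- iteration 3/6 --
  RT 120: heading 285 -> 165
  FD 4.4: (-4.548,21.882) -> (-8.798,23.021) [heading=165, draw]
  BK 12.1: (-8.798,23.021) -> (2.889,19.889) [heading=165, draw]
  LT 60: heading 165 -> 225
  -- iteration 4/6 --
  RT 120: heading 225 -> 105
  FD 4.4: (2.889,19.889) -> (1.751,24.14) [heading=105, draw]
  BK 12.1: (1.751,24.14) -> (4.882,12.452) [heading=105, draw]
  LT 60: heading 105 -> 165
  -- iteration 5/6 --
  RT 120: heading 165 -> 45
  FD 4.4: (4.882,12.452) -> (7.994,15.563) [heading=45, draw]
  BK 12.1: (7.994,15.563) -> (-0.562,7.007) [heading=45, draw]
  LT 60: heading 45 -> 105
  -- iteration 6/6 --
  RT 120: heading 105 -> 345
  FD 4.4: (-0.562,7.007) -> (3.688,5.868) [heading=345, draw]
  BK 12.1: (3.688,5.868) -> (-8,9) [heading=345, draw]
  LT 60: heading 345 -> 45
]
Final: pos=(-8,9), heading=45, 12 segment(s) drawn

Answer: 45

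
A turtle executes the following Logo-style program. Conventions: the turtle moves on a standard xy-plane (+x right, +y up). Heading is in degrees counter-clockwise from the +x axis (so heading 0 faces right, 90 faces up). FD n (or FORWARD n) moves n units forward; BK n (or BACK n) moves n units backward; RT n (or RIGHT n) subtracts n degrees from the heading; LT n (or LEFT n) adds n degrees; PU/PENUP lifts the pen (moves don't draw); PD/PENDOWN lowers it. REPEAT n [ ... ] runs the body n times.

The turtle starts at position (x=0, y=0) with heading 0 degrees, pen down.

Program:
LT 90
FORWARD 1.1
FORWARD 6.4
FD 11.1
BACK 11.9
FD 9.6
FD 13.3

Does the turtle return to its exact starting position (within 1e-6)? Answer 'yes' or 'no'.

Executing turtle program step by step:
Start: pos=(0,0), heading=0, pen down
LT 90: heading 0 -> 90
FD 1.1: (0,0) -> (0,1.1) [heading=90, draw]
FD 6.4: (0,1.1) -> (0,7.5) [heading=90, draw]
FD 11.1: (0,7.5) -> (0,18.6) [heading=90, draw]
BK 11.9: (0,18.6) -> (0,6.7) [heading=90, draw]
FD 9.6: (0,6.7) -> (0,16.3) [heading=90, draw]
FD 13.3: (0,16.3) -> (0,29.6) [heading=90, draw]
Final: pos=(0,29.6), heading=90, 6 segment(s) drawn

Start position: (0, 0)
Final position: (0, 29.6)
Distance = 29.6; >= 1e-6 -> NOT closed

Answer: no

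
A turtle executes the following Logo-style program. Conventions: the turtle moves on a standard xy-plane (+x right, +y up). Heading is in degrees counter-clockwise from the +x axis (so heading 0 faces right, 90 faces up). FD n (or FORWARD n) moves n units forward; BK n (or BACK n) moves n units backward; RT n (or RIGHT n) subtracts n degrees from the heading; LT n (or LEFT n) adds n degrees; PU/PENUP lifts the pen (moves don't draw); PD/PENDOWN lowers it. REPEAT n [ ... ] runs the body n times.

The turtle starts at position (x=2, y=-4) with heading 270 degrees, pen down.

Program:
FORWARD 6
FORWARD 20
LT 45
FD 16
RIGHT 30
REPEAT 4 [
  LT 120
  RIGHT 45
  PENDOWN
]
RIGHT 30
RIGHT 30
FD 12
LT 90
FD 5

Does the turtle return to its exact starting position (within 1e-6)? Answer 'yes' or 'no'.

Answer: no

Derivation:
Executing turtle program step by step:
Start: pos=(2,-4), heading=270, pen down
FD 6: (2,-4) -> (2,-10) [heading=270, draw]
FD 20: (2,-10) -> (2,-30) [heading=270, draw]
LT 45: heading 270 -> 315
FD 16: (2,-30) -> (13.314,-41.314) [heading=315, draw]
RT 30: heading 315 -> 285
REPEAT 4 [
  -- iteration 1/4 --
  LT 120: heading 285 -> 45
  RT 45: heading 45 -> 0
  PD: pen down
  -- iteration 2/4 --
  LT 120: heading 0 -> 120
  RT 45: heading 120 -> 75
  PD: pen down
  -- iteration 3/4 --
  LT 120: heading 75 -> 195
  RT 45: heading 195 -> 150
  PD: pen down
  -- iteration 4/4 --
  LT 120: heading 150 -> 270
  RT 45: heading 270 -> 225
  PD: pen down
]
RT 30: heading 225 -> 195
RT 30: heading 195 -> 165
FD 12: (13.314,-41.314) -> (1.723,-38.208) [heading=165, draw]
LT 90: heading 165 -> 255
FD 5: (1.723,-38.208) -> (0.429,-43.038) [heading=255, draw]
Final: pos=(0.429,-43.038), heading=255, 5 segment(s) drawn

Start position: (2, -4)
Final position: (0.429, -43.038)
Distance = 39.069; >= 1e-6 -> NOT closed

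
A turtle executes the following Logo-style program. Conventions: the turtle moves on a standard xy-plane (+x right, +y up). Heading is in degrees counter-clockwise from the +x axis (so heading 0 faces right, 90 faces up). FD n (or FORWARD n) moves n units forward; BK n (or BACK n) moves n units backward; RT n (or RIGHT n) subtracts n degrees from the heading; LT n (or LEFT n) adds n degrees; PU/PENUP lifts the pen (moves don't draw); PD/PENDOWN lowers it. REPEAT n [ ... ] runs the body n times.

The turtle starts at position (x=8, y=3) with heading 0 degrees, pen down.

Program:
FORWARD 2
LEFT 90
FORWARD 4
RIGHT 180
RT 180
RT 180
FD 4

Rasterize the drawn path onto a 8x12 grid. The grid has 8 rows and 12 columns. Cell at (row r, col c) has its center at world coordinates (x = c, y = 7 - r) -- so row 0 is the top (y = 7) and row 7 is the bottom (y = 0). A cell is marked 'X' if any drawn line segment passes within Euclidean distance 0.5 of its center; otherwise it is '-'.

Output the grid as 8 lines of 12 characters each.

Segment 0: (8,3) -> (10,3)
Segment 1: (10,3) -> (10,7)
Segment 2: (10,7) -> (10,3)

Answer: ----------X-
----------X-
----------X-
----------X-
--------XXX-
------------
------------
------------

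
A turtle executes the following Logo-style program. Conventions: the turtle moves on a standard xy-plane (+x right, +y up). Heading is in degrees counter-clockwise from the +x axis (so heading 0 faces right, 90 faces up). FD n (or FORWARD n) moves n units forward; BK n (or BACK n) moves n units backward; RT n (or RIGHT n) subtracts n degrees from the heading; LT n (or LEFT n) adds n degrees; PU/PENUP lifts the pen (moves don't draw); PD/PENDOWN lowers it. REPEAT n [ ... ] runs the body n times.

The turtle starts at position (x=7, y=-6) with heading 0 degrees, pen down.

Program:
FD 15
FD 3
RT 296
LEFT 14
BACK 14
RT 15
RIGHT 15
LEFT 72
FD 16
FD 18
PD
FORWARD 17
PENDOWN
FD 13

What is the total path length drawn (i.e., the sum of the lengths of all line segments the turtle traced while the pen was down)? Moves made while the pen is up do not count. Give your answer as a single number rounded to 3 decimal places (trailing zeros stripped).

Executing turtle program step by step:
Start: pos=(7,-6), heading=0, pen down
FD 15: (7,-6) -> (22,-6) [heading=0, draw]
FD 3: (22,-6) -> (25,-6) [heading=0, draw]
RT 296: heading 0 -> 64
LT 14: heading 64 -> 78
BK 14: (25,-6) -> (22.089,-19.694) [heading=78, draw]
RT 15: heading 78 -> 63
RT 15: heading 63 -> 48
LT 72: heading 48 -> 120
FD 16: (22.089,-19.694) -> (14.089,-5.838) [heading=120, draw]
FD 18: (14.089,-5.838) -> (5.089,9.751) [heading=120, draw]
PD: pen down
FD 17: (5.089,9.751) -> (-3.411,24.473) [heading=120, draw]
PD: pen down
FD 13: (-3.411,24.473) -> (-9.911,35.732) [heading=120, draw]
Final: pos=(-9.911,35.732), heading=120, 7 segment(s) drawn

Segment lengths:
  seg 1: (7,-6) -> (22,-6), length = 15
  seg 2: (22,-6) -> (25,-6), length = 3
  seg 3: (25,-6) -> (22.089,-19.694), length = 14
  seg 4: (22.089,-19.694) -> (14.089,-5.838), length = 16
  seg 5: (14.089,-5.838) -> (5.089,9.751), length = 18
  seg 6: (5.089,9.751) -> (-3.411,24.473), length = 17
  seg 7: (-3.411,24.473) -> (-9.911,35.732), length = 13
Total = 96

Answer: 96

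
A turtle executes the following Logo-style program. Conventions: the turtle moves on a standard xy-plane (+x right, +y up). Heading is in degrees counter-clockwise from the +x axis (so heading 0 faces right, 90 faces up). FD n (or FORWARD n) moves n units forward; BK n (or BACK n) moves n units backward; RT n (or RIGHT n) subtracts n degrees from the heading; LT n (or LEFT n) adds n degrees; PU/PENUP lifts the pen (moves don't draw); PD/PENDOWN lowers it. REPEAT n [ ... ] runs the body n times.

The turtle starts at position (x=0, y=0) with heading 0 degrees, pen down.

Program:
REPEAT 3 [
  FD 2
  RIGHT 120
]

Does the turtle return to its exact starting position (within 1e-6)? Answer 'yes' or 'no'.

Answer: yes

Derivation:
Executing turtle program step by step:
Start: pos=(0,0), heading=0, pen down
REPEAT 3 [
  -- iteration 1/3 --
  FD 2: (0,0) -> (2,0) [heading=0, draw]
  RT 120: heading 0 -> 240
  -- iteration 2/3 --
  FD 2: (2,0) -> (1,-1.732) [heading=240, draw]
  RT 120: heading 240 -> 120
  -- iteration 3/3 --
  FD 2: (1,-1.732) -> (0,0) [heading=120, draw]
  RT 120: heading 120 -> 0
]
Final: pos=(0,0), heading=0, 3 segment(s) drawn

Start position: (0, 0)
Final position: (0, 0)
Distance = 0; < 1e-6 -> CLOSED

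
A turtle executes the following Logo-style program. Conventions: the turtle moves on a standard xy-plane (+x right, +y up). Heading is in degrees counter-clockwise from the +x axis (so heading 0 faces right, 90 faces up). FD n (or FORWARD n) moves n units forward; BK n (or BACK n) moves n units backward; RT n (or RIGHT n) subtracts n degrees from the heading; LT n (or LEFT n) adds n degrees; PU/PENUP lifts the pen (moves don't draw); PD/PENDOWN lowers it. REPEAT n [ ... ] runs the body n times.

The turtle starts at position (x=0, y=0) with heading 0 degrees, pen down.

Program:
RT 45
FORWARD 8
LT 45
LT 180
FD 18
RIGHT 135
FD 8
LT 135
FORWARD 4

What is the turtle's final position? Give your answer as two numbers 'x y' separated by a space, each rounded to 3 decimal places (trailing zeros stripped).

Executing turtle program step by step:
Start: pos=(0,0), heading=0, pen down
RT 45: heading 0 -> 315
FD 8: (0,0) -> (5.657,-5.657) [heading=315, draw]
LT 45: heading 315 -> 0
LT 180: heading 0 -> 180
FD 18: (5.657,-5.657) -> (-12.343,-5.657) [heading=180, draw]
RT 135: heading 180 -> 45
FD 8: (-12.343,-5.657) -> (-6.686,0) [heading=45, draw]
LT 135: heading 45 -> 180
FD 4: (-6.686,0) -> (-10.686,0) [heading=180, draw]
Final: pos=(-10.686,0), heading=180, 4 segment(s) drawn

Answer: -10.686 0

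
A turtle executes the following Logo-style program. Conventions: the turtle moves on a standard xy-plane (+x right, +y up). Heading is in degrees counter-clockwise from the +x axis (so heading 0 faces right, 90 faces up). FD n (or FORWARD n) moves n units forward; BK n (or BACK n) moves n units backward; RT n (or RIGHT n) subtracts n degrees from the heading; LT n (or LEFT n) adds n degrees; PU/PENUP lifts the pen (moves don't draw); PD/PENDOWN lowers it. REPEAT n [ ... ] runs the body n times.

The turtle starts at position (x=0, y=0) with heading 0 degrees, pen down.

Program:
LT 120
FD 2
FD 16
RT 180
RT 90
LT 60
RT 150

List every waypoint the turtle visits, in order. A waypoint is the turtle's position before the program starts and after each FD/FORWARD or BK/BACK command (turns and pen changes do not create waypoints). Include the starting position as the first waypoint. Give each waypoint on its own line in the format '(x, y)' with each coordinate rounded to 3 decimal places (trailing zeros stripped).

Executing turtle program step by step:
Start: pos=(0,0), heading=0, pen down
LT 120: heading 0 -> 120
FD 2: (0,0) -> (-1,1.732) [heading=120, draw]
FD 16: (-1,1.732) -> (-9,15.588) [heading=120, draw]
RT 180: heading 120 -> 300
RT 90: heading 300 -> 210
LT 60: heading 210 -> 270
RT 150: heading 270 -> 120
Final: pos=(-9,15.588), heading=120, 2 segment(s) drawn
Waypoints (3 total):
(0, 0)
(-1, 1.732)
(-9, 15.588)

Answer: (0, 0)
(-1, 1.732)
(-9, 15.588)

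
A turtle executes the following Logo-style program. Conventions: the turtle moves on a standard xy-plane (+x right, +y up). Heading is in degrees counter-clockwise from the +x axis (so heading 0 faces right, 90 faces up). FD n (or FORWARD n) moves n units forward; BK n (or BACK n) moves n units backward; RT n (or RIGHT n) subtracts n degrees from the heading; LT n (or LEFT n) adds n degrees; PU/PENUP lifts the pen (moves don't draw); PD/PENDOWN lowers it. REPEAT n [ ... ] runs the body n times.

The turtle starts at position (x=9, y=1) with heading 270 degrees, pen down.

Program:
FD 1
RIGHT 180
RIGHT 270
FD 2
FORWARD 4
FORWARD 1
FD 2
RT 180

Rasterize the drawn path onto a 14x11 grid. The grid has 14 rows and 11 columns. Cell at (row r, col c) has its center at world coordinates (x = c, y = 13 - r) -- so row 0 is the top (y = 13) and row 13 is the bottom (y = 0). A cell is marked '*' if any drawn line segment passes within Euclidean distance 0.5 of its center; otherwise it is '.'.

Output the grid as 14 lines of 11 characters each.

Answer: ...........
...........
...........
...........
...........
...........
...........
...........
...........
...........
...........
...........
.........*.
**********.

Derivation:
Segment 0: (9,1) -> (9,0)
Segment 1: (9,0) -> (7,-0)
Segment 2: (7,-0) -> (3,-0)
Segment 3: (3,-0) -> (2,-0)
Segment 4: (2,-0) -> (0,-0)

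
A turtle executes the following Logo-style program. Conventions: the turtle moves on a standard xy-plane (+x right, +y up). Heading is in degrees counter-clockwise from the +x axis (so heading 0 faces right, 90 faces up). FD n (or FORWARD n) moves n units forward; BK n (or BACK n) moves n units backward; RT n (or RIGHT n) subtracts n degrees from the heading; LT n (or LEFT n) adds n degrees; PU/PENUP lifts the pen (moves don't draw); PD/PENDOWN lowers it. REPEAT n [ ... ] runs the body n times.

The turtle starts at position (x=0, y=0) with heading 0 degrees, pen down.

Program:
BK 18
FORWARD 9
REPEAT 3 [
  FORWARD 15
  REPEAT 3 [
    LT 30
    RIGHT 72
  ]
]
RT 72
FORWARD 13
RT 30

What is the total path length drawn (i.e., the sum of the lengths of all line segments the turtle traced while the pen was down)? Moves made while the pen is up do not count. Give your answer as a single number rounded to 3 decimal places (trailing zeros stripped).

Answer: 85

Derivation:
Executing turtle program step by step:
Start: pos=(0,0), heading=0, pen down
BK 18: (0,0) -> (-18,0) [heading=0, draw]
FD 9: (-18,0) -> (-9,0) [heading=0, draw]
REPEAT 3 [
  -- iteration 1/3 --
  FD 15: (-9,0) -> (6,0) [heading=0, draw]
  REPEAT 3 [
    -- iteration 1/3 --
    LT 30: heading 0 -> 30
    RT 72: heading 30 -> 318
    -- iteration 2/3 --
    LT 30: heading 318 -> 348
    RT 72: heading 348 -> 276
    -- iteration 3/3 --
    LT 30: heading 276 -> 306
    RT 72: heading 306 -> 234
  ]
  -- iteration 2/3 --
  FD 15: (6,0) -> (-2.817,-12.135) [heading=234, draw]
  REPEAT 3 [
    -- iteration 1/3 --
    LT 30: heading 234 -> 264
    RT 72: heading 264 -> 192
    -- iteration 2/3 --
    LT 30: heading 192 -> 222
    RT 72: heading 222 -> 150
    -- iteration 3/3 --
    LT 30: heading 150 -> 180
    RT 72: heading 180 -> 108
  ]
  -- iteration 3/3 --
  FD 15: (-2.817,-12.135) -> (-7.452,2.131) [heading=108, draw]
  REPEAT 3 [
    -- iteration 1/3 --
    LT 30: heading 108 -> 138
    RT 72: heading 138 -> 66
    -- iteration 2/3 --
    LT 30: heading 66 -> 96
    RT 72: heading 96 -> 24
    -- iteration 3/3 --
    LT 30: heading 24 -> 54
    RT 72: heading 54 -> 342
  ]
]
RT 72: heading 342 -> 270
FD 13: (-7.452,2.131) -> (-7.452,-10.869) [heading=270, draw]
RT 30: heading 270 -> 240
Final: pos=(-7.452,-10.869), heading=240, 6 segment(s) drawn

Segment lengths:
  seg 1: (0,0) -> (-18,0), length = 18
  seg 2: (-18,0) -> (-9,0), length = 9
  seg 3: (-9,0) -> (6,0), length = 15
  seg 4: (6,0) -> (-2.817,-12.135), length = 15
  seg 5: (-2.817,-12.135) -> (-7.452,2.131), length = 15
  seg 6: (-7.452,2.131) -> (-7.452,-10.869), length = 13
Total = 85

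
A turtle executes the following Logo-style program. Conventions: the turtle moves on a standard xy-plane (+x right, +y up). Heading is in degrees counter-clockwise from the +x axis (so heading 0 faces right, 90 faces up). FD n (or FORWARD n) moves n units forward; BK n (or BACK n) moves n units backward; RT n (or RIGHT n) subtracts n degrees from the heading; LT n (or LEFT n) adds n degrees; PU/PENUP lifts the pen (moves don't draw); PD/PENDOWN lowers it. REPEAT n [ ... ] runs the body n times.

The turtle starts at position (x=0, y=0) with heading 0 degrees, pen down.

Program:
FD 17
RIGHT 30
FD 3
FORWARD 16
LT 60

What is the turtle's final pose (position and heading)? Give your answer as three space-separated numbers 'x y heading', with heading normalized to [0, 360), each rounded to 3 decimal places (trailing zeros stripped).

Executing turtle program step by step:
Start: pos=(0,0), heading=0, pen down
FD 17: (0,0) -> (17,0) [heading=0, draw]
RT 30: heading 0 -> 330
FD 3: (17,0) -> (19.598,-1.5) [heading=330, draw]
FD 16: (19.598,-1.5) -> (33.454,-9.5) [heading=330, draw]
LT 60: heading 330 -> 30
Final: pos=(33.454,-9.5), heading=30, 3 segment(s) drawn

Answer: 33.454 -9.5 30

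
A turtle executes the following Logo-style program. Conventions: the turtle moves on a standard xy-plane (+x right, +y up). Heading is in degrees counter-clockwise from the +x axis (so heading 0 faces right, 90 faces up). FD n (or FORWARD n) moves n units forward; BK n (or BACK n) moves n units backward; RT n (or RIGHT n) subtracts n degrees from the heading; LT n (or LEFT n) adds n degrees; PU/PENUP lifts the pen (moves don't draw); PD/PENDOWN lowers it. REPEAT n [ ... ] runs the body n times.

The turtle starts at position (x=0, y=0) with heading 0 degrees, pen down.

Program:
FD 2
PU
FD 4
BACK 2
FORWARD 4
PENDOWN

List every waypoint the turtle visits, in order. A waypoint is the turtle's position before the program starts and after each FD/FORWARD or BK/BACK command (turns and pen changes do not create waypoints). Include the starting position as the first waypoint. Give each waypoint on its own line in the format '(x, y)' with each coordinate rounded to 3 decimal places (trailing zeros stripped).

Executing turtle program step by step:
Start: pos=(0,0), heading=0, pen down
FD 2: (0,0) -> (2,0) [heading=0, draw]
PU: pen up
FD 4: (2,0) -> (6,0) [heading=0, move]
BK 2: (6,0) -> (4,0) [heading=0, move]
FD 4: (4,0) -> (8,0) [heading=0, move]
PD: pen down
Final: pos=(8,0), heading=0, 1 segment(s) drawn
Waypoints (5 total):
(0, 0)
(2, 0)
(6, 0)
(4, 0)
(8, 0)

Answer: (0, 0)
(2, 0)
(6, 0)
(4, 0)
(8, 0)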